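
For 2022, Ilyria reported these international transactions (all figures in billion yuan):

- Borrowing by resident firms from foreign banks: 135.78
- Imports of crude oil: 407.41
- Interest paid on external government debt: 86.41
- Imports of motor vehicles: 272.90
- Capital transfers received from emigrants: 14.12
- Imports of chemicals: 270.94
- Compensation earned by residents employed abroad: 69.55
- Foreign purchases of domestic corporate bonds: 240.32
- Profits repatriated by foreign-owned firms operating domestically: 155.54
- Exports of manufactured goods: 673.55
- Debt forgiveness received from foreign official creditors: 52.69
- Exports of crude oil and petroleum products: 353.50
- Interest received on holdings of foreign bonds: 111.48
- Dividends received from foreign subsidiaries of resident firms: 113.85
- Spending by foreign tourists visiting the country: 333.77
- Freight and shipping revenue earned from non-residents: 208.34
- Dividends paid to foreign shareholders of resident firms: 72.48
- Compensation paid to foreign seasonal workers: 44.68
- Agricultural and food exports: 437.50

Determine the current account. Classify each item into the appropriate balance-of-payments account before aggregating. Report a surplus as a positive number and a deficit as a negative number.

Goods: 353.50 - 272.90 + 437.50 - 407.41 + 673.55 - 270.94 = 513.30
Services: 208.34 + 333.77 = 542.11
Primary income: -86.41 - 72.48 + 69.55 + 113.85 + 111.48 - 155.54 - 44.68 = -64.23
Current account = 513.30 + 542.11 + (-64.23) = 991.18
(Excluded from the current account — financial account: borrowing by resident firms from foreign banks 135.78, foreign purchases of domestic corporate bonds 240.32; capital account: capital transfers received from emigrants 14.12, debt forgiveness received from foreign official creditors 52.69.)

991.18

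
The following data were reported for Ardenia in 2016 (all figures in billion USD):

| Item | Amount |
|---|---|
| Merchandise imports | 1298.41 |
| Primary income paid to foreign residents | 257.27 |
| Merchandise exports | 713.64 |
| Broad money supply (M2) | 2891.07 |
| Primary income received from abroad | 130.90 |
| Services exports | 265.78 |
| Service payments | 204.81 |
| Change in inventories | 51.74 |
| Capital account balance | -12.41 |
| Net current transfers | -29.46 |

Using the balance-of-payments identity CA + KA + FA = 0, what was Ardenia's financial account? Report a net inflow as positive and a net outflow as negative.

692.04

Goods balance = 713.64 - 1298.41 = -584.77
Services balance = 265.78 - 204.81 = 60.97
Trade balance (goods + services) = -584.77 + 60.97 = -523.80
Net primary income = 130.90 - 257.27 = -126.37
Net secondary income = -29.46
Current account = -523.80 + (-126.37) + (-29.46) = -679.63
Financial account = -(-679.63 + (-12.41)) = 692.04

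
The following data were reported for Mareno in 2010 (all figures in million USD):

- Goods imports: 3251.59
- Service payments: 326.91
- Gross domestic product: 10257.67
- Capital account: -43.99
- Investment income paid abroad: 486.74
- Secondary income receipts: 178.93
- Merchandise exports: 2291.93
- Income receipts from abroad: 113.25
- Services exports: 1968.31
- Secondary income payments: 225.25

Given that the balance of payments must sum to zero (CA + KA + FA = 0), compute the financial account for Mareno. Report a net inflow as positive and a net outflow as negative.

-217.94

Goods balance = 2291.93 - 3251.59 = -959.66
Services balance = 1968.31 - 326.91 = 1641.40
Trade balance (goods + services) = -959.66 + 1641.40 = 681.74
Net primary income = 113.25 - 486.74 = -373.49
Net secondary income = 178.93 - 225.25 = -46.32
Current account = 681.74 + (-373.49) + (-46.32) = 261.93
Financial account = -(261.93 + (-43.99)) = -217.94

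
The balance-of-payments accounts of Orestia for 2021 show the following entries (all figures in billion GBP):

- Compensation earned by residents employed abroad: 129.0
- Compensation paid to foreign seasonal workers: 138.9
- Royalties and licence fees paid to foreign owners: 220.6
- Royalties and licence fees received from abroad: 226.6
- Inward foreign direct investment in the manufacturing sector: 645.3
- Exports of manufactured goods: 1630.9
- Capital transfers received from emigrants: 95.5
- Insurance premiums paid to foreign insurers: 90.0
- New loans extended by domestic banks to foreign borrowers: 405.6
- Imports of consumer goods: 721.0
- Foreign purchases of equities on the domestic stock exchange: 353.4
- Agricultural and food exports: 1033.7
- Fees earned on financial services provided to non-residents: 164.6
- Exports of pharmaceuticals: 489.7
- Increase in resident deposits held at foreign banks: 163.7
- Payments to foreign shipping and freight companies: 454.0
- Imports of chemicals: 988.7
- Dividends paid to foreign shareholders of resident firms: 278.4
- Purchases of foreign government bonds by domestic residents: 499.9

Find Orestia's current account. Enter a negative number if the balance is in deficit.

Goods: 1033.7 + 1630.9 - 721.0 + 489.7 - 988.7 = 1444.6
Services: -454.0 - 220.6 - 90.0 + 226.6 + 164.6 = -373.4
Primary income: 129.0 - 138.9 - 278.4 = -288.3
Current account = 1444.6 + (-373.4) + (-288.3) = 782.9
(Excluded from the current account — financial account: inward foreign direct investment in the manufacturing sector 645.3, new loans extended by domestic banks to foreign borrowers 405.6, foreign purchases of equities on the domestic stock exchange 353.4, increase in resident deposits held at foreign banks 163.7, purchases of foreign government bonds by domestic residents 499.9; capital account: capital transfers received from emigrants 95.5.)

782.9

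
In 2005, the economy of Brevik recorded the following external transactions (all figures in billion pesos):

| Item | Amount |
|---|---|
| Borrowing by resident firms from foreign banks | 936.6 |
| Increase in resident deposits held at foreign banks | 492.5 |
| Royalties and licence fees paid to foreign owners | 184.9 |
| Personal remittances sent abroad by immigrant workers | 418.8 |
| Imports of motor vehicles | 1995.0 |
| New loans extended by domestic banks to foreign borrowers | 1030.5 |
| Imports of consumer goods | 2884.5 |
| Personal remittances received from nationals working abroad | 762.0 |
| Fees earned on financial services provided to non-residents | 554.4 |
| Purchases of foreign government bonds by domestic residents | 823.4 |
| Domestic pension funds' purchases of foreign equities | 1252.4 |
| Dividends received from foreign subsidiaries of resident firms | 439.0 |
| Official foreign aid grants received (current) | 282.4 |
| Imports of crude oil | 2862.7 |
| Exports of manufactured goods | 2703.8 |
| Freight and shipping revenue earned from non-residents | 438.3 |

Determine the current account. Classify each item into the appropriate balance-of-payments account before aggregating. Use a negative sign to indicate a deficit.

Goods: -2884.5 - 1995.0 + 2703.8 - 2862.7 = -5038.4
Services: -184.9 + 438.3 + 554.4 = 807.8
Primary income: 439.0
Secondary income: 762.0 + 282.4 - 418.8 = 625.6
Current account = (-5038.4) + 807.8 + 439.0 + 625.6 = -3166.0
(Excluded from the current account — financial account: borrowing by resident firms from foreign banks 936.6, increase in resident deposits held at foreign banks 492.5, new loans extended by domestic banks to foreign borrowers 1030.5, purchases of foreign government bonds by domestic residents 823.4, domestic pension funds' purchases of foreign equities 1252.4.)

-3166.0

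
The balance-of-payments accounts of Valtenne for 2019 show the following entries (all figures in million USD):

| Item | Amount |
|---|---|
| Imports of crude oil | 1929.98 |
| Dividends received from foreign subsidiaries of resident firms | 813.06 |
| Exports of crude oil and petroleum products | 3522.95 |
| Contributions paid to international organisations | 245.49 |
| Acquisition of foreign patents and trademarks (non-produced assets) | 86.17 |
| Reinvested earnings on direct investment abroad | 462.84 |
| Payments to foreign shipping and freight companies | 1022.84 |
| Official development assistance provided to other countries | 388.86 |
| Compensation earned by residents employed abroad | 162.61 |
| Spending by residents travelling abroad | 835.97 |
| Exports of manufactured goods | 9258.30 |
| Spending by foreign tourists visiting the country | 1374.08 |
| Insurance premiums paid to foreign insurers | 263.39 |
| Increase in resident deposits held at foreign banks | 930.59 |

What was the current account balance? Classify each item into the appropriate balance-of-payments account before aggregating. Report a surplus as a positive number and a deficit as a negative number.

10907.31

Goods: -1929.98 + 9258.30 + 3522.95 = 10851.27
Services: 1374.08 - 263.39 - 1022.84 - 835.97 = -748.12
Primary income: 162.61 + 462.84 + 813.06 = 1438.51
Secondary income: -245.49 - 388.86 = -634.35
Current account = 10851.27 + (-748.12) + 1438.51 + (-634.35) = 10907.31
(Excluded from the current account — capital account: acquisition of foreign patents and trademarks (non-produced assets) 86.17; financial account: increase in resident deposits held at foreign banks 930.59.)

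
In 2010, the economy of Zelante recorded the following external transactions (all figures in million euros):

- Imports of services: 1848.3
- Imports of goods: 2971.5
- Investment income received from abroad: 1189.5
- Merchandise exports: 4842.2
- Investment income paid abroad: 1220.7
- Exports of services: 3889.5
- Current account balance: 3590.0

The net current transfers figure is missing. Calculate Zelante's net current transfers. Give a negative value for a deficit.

-290.7

Current account = goods balance + services balance + net primary income + net secondary income
Sum of the known components = 3880.7
Net current transfers = CA - (known components) = 3590.0 - 3880.7 = -290.7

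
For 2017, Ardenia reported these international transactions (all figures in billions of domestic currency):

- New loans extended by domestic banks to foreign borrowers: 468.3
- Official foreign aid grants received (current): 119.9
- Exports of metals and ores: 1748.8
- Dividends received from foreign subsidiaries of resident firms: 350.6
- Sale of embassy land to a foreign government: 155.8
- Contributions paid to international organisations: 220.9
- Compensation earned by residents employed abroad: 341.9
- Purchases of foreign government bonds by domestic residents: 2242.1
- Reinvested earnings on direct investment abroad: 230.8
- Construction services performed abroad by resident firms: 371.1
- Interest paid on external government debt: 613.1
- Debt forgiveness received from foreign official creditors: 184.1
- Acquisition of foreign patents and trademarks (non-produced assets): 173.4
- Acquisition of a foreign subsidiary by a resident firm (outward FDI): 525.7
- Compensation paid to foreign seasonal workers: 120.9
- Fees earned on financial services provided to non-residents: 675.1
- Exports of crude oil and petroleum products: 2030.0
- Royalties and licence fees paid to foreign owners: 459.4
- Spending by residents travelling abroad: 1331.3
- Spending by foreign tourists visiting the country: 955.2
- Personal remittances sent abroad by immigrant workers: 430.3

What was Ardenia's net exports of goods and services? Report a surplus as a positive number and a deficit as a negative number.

3989.5

Goods: 1748.8 + 2030.0 = 3778.8
Services: -459.4 - 1331.3 + 955.2 + 371.1 + 675.1 = 210.7
Trade balance = 3778.8 + 210.7 = 3989.5
(Excluded from the trade balance — financial account: new loans extended by domestic banks to foreign borrowers 468.3, purchases of foreign government bonds by domestic residents 2242.1, acquisition of a foreign subsidiary by a resident firm (outward FDI) 525.7; secondary income: official foreign aid grants received (current) 119.9, contributions paid to international organisations 220.9, personal remittances sent abroad by immigrant workers 430.3; primary income: dividends received from foreign subsidiaries of resident firms 350.6, compensation earned by residents employed abroad 341.9, reinvested earnings on direct investment abroad 230.8, interest paid on external government debt 613.1, compensation paid to foreign seasonal workers 120.9; capital account: sale of embassy land to a foreign government 155.8, debt forgiveness received from foreign official creditors 184.1, acquisition of foreign patents and trademarks (non-produced assets) 173.4.)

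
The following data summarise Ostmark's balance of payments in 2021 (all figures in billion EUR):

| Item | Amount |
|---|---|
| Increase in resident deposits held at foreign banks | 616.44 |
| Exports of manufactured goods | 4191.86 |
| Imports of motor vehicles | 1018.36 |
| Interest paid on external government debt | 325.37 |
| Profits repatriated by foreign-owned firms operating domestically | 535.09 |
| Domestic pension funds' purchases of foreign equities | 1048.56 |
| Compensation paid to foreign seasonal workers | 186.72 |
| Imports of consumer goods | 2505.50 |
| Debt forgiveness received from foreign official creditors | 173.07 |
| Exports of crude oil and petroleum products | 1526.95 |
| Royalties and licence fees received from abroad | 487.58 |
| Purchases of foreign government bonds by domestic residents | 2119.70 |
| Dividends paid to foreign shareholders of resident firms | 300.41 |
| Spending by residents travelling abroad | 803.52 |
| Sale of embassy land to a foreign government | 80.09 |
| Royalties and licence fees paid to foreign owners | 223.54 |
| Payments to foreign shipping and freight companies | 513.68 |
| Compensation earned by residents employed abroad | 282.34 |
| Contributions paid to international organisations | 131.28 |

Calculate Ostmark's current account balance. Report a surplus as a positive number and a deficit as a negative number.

-54.74

Goods: 4191.86 - 2505.50 + 1526.95 - 1018.36 = 2194.95
Services: -223.54 + 487.58 - 803.52 - 513.68 = -1053.16
Primary income: -535.09 - 325.37 + 282.34 - 186.72 - 300.41 = -1065.25
Secondary income: -131.28
Current account = 2194.95 + (-1053.16) + (-1065.25) + (-131.28) = -54.74
(Excluded from the current account — financial account: increase in resident deposits held at foreign banks 616.44, domestic pension funds' purchases of foreign equities 1048.56, purchases of foreign government bonds by domestic residents 2119.70; capital account: debt forgiveness received from foreign official creditors 173.07, sale of embassy land to a foreign government 80.09.)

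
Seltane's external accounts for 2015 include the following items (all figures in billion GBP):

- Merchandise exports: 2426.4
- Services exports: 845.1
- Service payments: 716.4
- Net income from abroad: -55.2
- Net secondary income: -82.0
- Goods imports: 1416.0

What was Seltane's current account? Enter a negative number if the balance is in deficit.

Goods balance = 2426.4 - 1416.0 = 1010.4
Services balance = 845.1 - 716.4 = 128.7
Trade balance (goods + services) = 1010.4 + 128.7 = 1139.1
Net primary income = -55.2
Net secondary income = -82.0
Current account = 1139.1 + (-55.2) + (-82.0) = 1001.9

1001.9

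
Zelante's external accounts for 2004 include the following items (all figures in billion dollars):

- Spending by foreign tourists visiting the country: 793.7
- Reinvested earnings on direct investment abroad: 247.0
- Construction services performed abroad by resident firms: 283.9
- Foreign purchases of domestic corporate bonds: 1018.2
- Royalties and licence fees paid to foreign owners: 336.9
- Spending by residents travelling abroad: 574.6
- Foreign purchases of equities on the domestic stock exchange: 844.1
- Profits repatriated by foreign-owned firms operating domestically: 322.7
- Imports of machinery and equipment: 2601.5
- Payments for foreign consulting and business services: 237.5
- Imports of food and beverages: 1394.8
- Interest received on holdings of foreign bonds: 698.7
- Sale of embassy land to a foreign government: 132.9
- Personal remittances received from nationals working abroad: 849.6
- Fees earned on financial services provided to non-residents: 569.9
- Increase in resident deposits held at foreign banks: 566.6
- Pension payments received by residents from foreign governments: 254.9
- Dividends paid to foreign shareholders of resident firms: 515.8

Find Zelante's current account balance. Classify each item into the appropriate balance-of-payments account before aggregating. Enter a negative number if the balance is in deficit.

-2286.1

Goods: -2601.5 - 1394.8 = -3996.3
Services: 569.9 - 336.9 - 237.5 - 574.6 + 283.9 + 793.7 = 498.5
Primary income: -515.8 - 322.7 + 698.7 + 247.0 = 107.2
Secondary income: 254.9 + 849.6 = 1104.5
Current account = (-3996.3) + 498.5 + 107.2 + 1104.5 = -2286.1
(Excluded from the current account — financial account: foreign purchases of domestic corporate bonds 1018.2, foreign purchases of equities on the domestic stock exchange 844.1, increase in resident deposits held at foreign banks 566.6; capital account: sale of embassy land to a foreign government 132.9.)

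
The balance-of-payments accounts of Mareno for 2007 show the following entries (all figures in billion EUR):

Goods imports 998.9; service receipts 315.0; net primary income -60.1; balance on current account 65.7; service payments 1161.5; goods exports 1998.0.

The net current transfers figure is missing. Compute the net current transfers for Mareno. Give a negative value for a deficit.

-26.8

Current account = goods balance + services balance + net primary income + net secondary income
Sum of the known components = 92.5
Net current transfers = CA - (known components) = 65.7 - 92.5 = -26.8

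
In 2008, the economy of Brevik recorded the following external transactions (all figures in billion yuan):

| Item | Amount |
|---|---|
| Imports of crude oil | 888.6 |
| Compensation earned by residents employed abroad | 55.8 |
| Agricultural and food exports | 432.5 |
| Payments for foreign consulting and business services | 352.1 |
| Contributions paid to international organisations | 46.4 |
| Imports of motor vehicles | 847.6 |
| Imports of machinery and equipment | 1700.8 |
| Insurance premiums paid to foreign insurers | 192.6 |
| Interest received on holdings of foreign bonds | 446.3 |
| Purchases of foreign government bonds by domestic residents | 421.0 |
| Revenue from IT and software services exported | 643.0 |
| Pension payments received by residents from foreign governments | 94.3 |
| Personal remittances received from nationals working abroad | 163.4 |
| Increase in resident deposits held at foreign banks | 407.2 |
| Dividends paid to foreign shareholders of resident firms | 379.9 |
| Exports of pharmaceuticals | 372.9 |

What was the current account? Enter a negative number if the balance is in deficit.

Goods: 432.5 - 888.6 - 847.6 + 372.9 - 1700.8 = -2631.6
Services: -192.6 - 352.1 + 643.0 = 98.3
Primary income: -379.9 + 446.3 + 55.8 = 122.2
Secondary income: -46.4 + 94.3 + 163.4 = 211.3
Current account = (-2631.6) + 98.3 + 122.2 + 211.3 = -2199.8
(Excluded from the current account — financial account: purchases of foreign government bonds by domestic residents 421.0, increase in resident deposits held at foreign banks 407.2.)

-2199.8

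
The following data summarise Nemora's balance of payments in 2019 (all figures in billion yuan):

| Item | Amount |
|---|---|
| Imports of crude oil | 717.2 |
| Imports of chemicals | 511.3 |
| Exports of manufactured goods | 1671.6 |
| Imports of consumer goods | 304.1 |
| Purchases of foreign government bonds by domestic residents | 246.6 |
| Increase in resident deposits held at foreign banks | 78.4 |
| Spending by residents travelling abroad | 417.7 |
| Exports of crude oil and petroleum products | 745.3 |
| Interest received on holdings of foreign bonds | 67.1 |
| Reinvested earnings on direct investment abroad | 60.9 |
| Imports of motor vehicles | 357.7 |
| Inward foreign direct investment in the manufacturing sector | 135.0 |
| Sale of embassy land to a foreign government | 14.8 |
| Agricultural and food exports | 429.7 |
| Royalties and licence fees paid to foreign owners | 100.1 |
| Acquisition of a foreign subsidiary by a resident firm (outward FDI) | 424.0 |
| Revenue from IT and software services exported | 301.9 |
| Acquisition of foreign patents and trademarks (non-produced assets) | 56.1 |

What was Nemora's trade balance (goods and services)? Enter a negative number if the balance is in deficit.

740.4

Goods: -357.7 + 429.7 - 304.1 - 717.2 + 1671.6 + 745.3 - 511.3 = 956.3
Services: -417.7 + 301.9 - 100.1 = -215.9
Trade balance = 956.3 + (-215.9) = 740.4
(Excluded from the trade balance — financial account: purchases of foreign government bonds by domestic residents 246.6, increase in resident deposits held at foreign banks 78.4, inward foreign direct investment in the manufacturing sector 135.0, acquisition of a foreign subsidiary by a resident firm (outward FDI) 424.0; primary income: interest received on holdings of foreign bonds 67.1, reinvested earnings on direct investment abroad 60.9; capital account: sale of embassy land to a foreign government 14.8, acquisition of foreign patents and trademarks (non-produced assets) 56.1.)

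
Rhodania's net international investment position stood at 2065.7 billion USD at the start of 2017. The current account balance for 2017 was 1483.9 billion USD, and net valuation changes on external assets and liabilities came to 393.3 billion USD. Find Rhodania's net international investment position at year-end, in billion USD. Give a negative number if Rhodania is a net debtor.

Change in NIIP = current account + net valuation change = 1483.9 + 393.3 = 1877.2
End-of-year NIIP = 2065.7 + 1877.2 = 3942.9

3942.9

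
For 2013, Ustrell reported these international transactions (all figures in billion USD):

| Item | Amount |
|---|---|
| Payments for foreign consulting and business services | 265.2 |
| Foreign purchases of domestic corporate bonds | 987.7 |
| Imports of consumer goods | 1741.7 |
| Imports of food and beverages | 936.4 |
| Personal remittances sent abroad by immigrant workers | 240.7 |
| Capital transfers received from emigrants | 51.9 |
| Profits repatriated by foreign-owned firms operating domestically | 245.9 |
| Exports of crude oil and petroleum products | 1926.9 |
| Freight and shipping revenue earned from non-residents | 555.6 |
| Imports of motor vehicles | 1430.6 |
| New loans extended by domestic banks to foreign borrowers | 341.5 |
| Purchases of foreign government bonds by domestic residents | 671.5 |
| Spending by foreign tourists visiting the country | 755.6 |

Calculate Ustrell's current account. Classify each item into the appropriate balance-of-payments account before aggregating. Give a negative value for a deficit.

Goods: 1926.9 - 1430.6 - 936.4 - 1741.7 = -2181.8
Services: 755.6 - 265.2 + 555.6 = 1046.0
Primary income: -245.9
Secondary income: -240.7
Current account = (-2181.8) + 1046.0 + (-245.9) + (-240.7) = -1622.4
(Excluded from the current account — financial account: foreign purchases of domestic corporate bonds 987.7, new loans extended by domestic banks to foreign borrowers 341.5, purchases of foreign government bonds by domestic residents 671.5; capital account: capital transfers received from emigrants 51.9.)

-1622.4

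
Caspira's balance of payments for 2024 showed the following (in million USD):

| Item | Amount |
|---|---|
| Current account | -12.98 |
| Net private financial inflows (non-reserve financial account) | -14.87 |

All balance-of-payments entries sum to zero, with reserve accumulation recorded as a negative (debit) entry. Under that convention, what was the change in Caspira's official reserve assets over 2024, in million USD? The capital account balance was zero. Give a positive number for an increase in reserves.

Official reserve transactions balance = -((-12.98) + (-14.87)) = 27.85
An accumulation of reserves is recorded as a debit (negative entry), so the change in the stock of reserves is the negative of that balance.
Change in official reserves = -(27.85) = -27.85

-27.85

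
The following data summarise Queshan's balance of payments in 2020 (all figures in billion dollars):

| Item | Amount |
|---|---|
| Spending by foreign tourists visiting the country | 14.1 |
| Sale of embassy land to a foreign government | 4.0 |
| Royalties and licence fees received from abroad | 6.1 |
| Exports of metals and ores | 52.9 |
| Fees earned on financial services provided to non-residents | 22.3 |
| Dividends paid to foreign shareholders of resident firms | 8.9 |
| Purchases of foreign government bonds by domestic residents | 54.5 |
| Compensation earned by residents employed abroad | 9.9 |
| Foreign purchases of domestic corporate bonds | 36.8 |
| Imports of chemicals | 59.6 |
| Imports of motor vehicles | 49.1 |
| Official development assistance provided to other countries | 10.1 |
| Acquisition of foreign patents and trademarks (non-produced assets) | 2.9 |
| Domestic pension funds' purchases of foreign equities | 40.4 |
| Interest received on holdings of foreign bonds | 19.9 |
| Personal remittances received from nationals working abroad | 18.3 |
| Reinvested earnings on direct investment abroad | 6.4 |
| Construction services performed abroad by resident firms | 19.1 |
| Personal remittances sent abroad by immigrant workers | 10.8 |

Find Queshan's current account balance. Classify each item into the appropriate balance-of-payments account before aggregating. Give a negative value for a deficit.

30.5

Goods: 52.9 - 59.6 - 49.1 = -55.8
Services: 14.1 + 19.1 + 22.3 + 6.1 = 61.6
Primary income: 19.9 - 8.9 + 9.9 + 6.4 = 27.3
Secondary income: 18.3 - 10.1 - 10.8 = -2.6
Current account = (-55.8) + 61.6 + 27.3 + (-2.6) = 30.5
(Excluded from the current account — capital account: sale of embassy land to a foreign government 4.0, acquisition of foreign patents and trademarks (non-produced assets) 2.9; financial account: purchases of foreign government bonds by domestic residents 54.5, foreign purchases of domestic corporate bonds 36.8, domestic pension funds' purchases of foreign equities 40.4.)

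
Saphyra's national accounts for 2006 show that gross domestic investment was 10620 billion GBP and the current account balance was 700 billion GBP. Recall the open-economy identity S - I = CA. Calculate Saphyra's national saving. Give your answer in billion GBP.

11320

S = I + CA = 10620 + 700 = 11320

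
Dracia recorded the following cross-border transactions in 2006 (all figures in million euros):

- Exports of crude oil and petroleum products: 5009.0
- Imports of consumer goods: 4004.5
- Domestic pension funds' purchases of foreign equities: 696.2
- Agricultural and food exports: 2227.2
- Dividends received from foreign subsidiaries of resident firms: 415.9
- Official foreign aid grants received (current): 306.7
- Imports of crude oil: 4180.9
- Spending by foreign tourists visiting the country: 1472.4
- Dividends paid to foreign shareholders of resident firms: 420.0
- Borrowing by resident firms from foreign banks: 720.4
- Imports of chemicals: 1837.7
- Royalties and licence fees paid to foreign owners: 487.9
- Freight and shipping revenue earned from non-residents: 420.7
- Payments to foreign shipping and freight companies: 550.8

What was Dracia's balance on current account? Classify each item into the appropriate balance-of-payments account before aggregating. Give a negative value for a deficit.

Goods: 5009.0 - 1837.7 + 2227.2 - 4004.5 - 4180.9 = -2786.9
Services: -487.9 + 420.7 - 550.8 + 1472.4 = 854.4
Primary income: 415.9 - 420.0 = -4.1
Secondary income: 306.7
Current account = (-2786.9) + 854.4 + (-4.1) + 306.7 = -1629.9
(Excluded from the current account — financial account: domestic pension funds' purchases of foreign equities 696.2, borrowing by resident firms from foreign banks 720.4.)

-1629.9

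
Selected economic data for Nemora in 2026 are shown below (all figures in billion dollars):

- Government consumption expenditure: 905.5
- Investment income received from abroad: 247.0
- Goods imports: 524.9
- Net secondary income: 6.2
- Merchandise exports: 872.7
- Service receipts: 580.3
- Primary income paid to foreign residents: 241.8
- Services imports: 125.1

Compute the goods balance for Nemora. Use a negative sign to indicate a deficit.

Goods balance = 872.7 - 524.9 = 347.8

347.8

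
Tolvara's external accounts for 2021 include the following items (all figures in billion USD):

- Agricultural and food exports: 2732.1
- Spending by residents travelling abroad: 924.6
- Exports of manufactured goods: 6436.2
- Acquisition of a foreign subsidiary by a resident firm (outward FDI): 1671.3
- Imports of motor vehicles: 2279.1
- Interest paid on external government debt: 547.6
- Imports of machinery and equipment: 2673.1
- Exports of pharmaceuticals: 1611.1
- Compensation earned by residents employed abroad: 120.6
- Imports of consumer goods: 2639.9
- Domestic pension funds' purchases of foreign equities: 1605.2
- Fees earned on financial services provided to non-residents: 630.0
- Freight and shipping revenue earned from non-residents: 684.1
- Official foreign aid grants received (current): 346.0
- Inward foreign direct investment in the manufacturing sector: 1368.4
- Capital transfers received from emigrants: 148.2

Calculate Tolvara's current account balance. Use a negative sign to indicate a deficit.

3495.8

Goods: -2673.1 + 1611.1 + 6436.2 - 2639.9 - 2279.1 + 2732.1 = 3187.3
Services: 630.0 + 684.1 - 924.6 = 389.5
Primary income: 120.6 - 547.6 = -427.0
Secondary income: 346.0
Current account = 3187.3 + 389.5 + (-427.0) + 346.0 = 3495.8
(Excluded from the current account — financial account: acquisition of a foreign subsidiary by a resident firm (outward FDI) 1671.3, domestic pension funds' purchases of foreign equities 1605.2, inward foreign direct investment in the manufacturing sector 1368.4; capital account: capital transfers received from emigrants 148.2.)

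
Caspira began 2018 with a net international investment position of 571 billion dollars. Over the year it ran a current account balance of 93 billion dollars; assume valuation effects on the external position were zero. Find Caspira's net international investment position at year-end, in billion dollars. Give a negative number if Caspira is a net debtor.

With no valuation effects, change in NIIP = current account = 93
End-of-year NIIP = 571 + 93 = 664

664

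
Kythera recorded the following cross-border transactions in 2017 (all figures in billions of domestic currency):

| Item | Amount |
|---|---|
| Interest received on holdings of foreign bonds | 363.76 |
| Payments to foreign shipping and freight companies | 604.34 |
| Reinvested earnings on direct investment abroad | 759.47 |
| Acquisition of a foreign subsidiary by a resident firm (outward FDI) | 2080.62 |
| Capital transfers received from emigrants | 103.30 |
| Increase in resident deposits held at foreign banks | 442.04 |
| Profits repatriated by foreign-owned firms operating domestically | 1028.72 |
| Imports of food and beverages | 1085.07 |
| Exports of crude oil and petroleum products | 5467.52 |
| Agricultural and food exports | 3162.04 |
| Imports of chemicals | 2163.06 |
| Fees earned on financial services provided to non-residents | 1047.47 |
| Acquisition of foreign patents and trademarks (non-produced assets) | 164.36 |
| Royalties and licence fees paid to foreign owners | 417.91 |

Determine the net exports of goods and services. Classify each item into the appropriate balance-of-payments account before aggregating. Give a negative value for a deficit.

Goods: -2163.06 + 5467.52 - 1085.07 + 3162.04 = 5381.43
Services: -604.34 + 1047.47 - 417.91 = 25.22
Trade balance = 5381.43 + 25.22 = 5406.65
(Excluded from the trade balance — primary income: interest received on holdings of foreign bonds 363.76, reinvested earnings on direct investment abroad 759.47, profits repatriated by foreign-owned firms operating domestically 1028.72; financial account: acquisition of a foreign subsidiary by a resident firm (outward FDI) 2080.62, increase in resident deposits held at foreign banks 442.04; capital account: capital transfers received from emigrants 103.30, acquisition of foreign patents and trademarks (non-produced assets) 164.36.)

5406.65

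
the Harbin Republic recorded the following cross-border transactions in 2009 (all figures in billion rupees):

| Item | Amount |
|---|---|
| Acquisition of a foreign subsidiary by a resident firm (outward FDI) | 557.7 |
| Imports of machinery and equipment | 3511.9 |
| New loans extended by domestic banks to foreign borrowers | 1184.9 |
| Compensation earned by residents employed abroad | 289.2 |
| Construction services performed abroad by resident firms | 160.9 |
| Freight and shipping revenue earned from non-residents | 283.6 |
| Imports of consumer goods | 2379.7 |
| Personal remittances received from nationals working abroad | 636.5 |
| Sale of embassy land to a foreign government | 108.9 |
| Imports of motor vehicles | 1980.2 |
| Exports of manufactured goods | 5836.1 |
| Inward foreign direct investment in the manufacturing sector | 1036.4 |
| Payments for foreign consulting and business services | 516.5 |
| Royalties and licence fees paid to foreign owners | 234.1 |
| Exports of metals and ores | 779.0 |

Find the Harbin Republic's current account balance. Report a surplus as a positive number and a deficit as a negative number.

Goods: 779.0 - 2379.7 + 5836.1 - 3511.9 - 1980.2 = -1256.7
Services: -234.1 + 283.6 + 160.9 - 516.5 = -306.1
Primary income: 289.2
Secondary income: 636.5
Current account = (-1256.7) + (-306.1) + 289.2 + 636.5 = -637.1
(Excluded from the current account — financial account: acquisition of a foreign subsidiary by a resident firm (outward FDI) 557.7, new loans extended by domestic banks to foreign borrowers 1184.9, inward foreign direct investment in the manufacturing sector 1036.4; capital account: sale of embassy land to a foreign government 108.9.)

-637.1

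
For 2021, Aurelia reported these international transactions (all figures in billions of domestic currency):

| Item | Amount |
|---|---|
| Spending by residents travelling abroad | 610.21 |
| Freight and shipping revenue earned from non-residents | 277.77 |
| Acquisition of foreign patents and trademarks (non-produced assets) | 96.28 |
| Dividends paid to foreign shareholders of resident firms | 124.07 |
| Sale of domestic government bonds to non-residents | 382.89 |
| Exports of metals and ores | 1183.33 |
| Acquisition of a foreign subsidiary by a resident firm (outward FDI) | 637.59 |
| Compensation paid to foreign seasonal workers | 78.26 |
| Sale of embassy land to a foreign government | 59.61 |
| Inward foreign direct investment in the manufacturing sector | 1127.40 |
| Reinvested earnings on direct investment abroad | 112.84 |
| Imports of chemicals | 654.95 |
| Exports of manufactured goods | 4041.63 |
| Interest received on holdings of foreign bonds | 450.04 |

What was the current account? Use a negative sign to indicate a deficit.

4598.12

Goods: 1183.33 - 654.95 + 4041.63 = 4570.01
Services: 277.77 - 610.21 = -332.44
Primary income: -78.26 + 112.84 - 124.07 + 450.04 = 360.55
Current account = 4570.01 + (-332.44) + 360.55 = 4598.12
(Excluded from the current account — capital account: acquisition of foreign patents and trademarks (non-produced assets) 96.28, sale of embassy land to a foreign government 59.61; financial account: sale of domestic government bonds to non-residents 382.89, acquisition of a foreign subsidiary by a resident firm (outward FDI) 637.59, inward foreign direct investment in the manufacturing sector 1127.40.)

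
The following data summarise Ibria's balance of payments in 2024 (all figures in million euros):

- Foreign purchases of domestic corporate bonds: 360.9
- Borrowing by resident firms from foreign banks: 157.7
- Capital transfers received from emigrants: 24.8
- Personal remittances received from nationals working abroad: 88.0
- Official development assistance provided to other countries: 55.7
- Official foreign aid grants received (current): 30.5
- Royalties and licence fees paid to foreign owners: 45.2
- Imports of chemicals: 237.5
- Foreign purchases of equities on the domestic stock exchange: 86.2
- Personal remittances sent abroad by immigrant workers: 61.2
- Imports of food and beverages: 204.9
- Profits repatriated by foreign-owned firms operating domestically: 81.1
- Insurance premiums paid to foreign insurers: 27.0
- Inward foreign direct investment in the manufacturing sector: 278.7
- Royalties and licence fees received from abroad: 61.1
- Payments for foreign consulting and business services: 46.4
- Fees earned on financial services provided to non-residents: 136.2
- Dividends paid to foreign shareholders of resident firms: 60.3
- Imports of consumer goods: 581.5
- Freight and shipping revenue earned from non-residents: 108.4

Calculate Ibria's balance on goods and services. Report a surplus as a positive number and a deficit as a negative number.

Goods: -204.9 - 581.5 - 237.5 = -1023.9
Services: -46.4 - 45.2 + 61.1 + 108.4 + 136.2 - 27.0 = 187.1
Trade balance = -1023.9 + 187.1 = -836.8
(Excluded from the trade balance — financial account: foreign purchases of domestic corporate bonds 360.9, borrowing by resident firms from foreign banks 157.7, foreign purchases of equities on the domestic stock exchange 86.2, inward foreign direct investment in the manufacturing sector 278.7; capital account: capital transfers received from emigrants 24.8; secondary income: personal remittances received from nationals working abroad 88.0, official development assistance provided to other countries 55.7, official foreign aid grants received (current) 30.5, personal remittances sent abroad by immigrant workers 61.2; primary income: profits repatriated by foreign-owned firms operating domestically 81.1, dividends paid to foreign shareholders of resident firms 60.3.)

-836.8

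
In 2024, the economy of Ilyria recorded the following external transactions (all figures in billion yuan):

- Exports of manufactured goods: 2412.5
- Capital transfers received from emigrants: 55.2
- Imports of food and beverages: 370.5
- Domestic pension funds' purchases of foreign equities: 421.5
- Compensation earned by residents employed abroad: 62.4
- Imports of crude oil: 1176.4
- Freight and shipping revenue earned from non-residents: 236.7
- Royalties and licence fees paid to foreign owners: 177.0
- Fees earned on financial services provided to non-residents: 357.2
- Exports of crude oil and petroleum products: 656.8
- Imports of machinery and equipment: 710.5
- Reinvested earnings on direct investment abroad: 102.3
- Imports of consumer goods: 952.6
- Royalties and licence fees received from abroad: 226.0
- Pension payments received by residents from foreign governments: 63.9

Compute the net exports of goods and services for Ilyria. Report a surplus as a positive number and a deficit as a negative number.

502.2

Goods: -710.5 + 2412.5 + 656.8 - 1176.4 - 952.6 - 370.5 = -140.7
Services: 236.7 + 226.0 + 357.2 - 177.0 = 642.9
Trade balance = -140.7 + 642.9 = 502.2
(Excluded from the trade balance — capital account: capital transfers received from emigrants 55.2; financial account: domestic pension funds' purchases of foreign equities 421.5; primary income: compensation earned by residents employed abroad 62.4, reinvested earnings on direct investment abroad 102.3; secondary income: pension payments received by residents from foreign governments 63.9.)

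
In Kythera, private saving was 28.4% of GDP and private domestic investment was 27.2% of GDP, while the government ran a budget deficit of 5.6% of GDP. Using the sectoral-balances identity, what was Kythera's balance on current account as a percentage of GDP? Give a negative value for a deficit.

By the sectoral-balances identity, CA = (S_private - I) + (T - G).
Private balance = 28.4 - 27.2 = 1.2
Government balance (T - G) = -5.6
CA = 1.2 + (-5.6) = -4.4

-4.4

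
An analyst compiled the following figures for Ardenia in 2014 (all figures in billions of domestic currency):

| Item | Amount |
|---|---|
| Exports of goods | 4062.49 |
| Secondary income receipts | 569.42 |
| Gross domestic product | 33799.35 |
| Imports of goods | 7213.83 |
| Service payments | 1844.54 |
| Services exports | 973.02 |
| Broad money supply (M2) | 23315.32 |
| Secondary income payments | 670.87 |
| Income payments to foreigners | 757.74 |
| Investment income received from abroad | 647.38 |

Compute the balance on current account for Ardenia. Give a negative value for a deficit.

Goods balance = 4062.49 - 7213.83 = -3151.34
Services balance = 973.02 - 1844.54 = -871.52
Trade balance (goods + services) = -3151.34 + (-871.52) = -4022.86
Net primary income = 647.38 - 757.74 = -110.36
Net secondary income = 569.42 - 670.87 = -101.45
Current account = -4022.86 + (-110.36) + (-101.45) = -4234.67

-4234.67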